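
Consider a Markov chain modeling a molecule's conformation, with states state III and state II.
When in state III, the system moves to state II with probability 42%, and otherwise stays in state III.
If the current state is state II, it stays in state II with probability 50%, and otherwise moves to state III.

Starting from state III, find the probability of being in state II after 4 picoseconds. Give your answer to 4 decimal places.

Propagate the distribution vector 4 picoseconds from state III.
After 0 picoseconds: (1.0000, 0.0000)
After 1 picosecond: (0.5800, 0.4200)
After 2 picoseconds: (0.5464, 0.4536)
After 3 picoseconds: (0.5437, 0.4563)
After 4 picoseconds: (0.5435, 0.4565)
P(in state II after 4 picoseconds) = 0.4565

0.4565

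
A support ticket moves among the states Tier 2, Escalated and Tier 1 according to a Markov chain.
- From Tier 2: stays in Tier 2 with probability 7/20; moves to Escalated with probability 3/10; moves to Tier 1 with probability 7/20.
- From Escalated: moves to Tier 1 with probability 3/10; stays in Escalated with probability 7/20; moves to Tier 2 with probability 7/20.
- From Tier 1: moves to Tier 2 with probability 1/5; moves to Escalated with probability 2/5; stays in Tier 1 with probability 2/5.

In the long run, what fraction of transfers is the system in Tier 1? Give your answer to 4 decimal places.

Let the stationary distribution be π with π = πP and π_1 + π_2 + π_3 = 1.
π_1 = 0.35·π_1 + 0.35·π_2 + 0.2·π_3
π_2 = 0.3·π_1 + 0.35·π_2 + 0.4·π_3
Solving with the normalization constraint gives π = (0.2975, 0.3526, 0.3499).
So the stationary probability of Tier 1 is 0.3499.

0.3499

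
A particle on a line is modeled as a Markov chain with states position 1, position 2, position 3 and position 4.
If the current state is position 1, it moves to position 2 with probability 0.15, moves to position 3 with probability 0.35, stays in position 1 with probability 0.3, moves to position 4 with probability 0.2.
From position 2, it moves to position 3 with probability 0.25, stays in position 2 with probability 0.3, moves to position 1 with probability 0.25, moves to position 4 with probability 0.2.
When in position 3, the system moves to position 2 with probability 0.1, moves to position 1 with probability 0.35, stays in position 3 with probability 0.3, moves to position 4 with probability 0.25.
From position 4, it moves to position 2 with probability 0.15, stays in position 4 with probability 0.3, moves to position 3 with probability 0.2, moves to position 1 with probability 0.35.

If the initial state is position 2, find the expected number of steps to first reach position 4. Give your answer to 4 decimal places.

Let t(s) be the expected number of steps to first reach position 4 from state s, with t(position 4) = 0. Conditioning on the first step:
t(position 1) = 1 + 0.3·t(position 1) + 0.15·t(position 2) + 0.35·t(position 3)
t(position 2) = 1 + 0.25·t(position 1) + 0.3·t(position 2) + 0.25·t(position 3)
t(position 3) = 1 + 0.35·t(position 1) + 0.1·t(position 2) + 0.3·t(position 3)
Solving: t(position 1) = 4.6314, t(position 2) = 4.6575, t(position 3) = 4.4097.
Expected steps from position 2 to position 4: 4.6575.

4.6575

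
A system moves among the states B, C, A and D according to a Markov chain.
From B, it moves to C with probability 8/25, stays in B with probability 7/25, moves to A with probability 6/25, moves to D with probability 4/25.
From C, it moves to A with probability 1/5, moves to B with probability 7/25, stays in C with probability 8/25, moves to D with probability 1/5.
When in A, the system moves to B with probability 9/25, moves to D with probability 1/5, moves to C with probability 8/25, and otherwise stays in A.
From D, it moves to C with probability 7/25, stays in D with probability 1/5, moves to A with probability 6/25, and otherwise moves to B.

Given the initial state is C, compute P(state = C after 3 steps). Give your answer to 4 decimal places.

0.3124

Propagate the distribution vector 3 steps from C.
After 0 steps: (0.0000, 1.0000, 0.0000, 0.0000)
After 1 step: (0.2800, 0.3200, 0.2000, 0.2000)
After 2 steps: (0.2960, 0.3120, 0.2032, 0.1888)
After 3 steps: (0.2963, 0.3124, 0.2031, 0.1882)
P(in C after 3 steps) = 0.3124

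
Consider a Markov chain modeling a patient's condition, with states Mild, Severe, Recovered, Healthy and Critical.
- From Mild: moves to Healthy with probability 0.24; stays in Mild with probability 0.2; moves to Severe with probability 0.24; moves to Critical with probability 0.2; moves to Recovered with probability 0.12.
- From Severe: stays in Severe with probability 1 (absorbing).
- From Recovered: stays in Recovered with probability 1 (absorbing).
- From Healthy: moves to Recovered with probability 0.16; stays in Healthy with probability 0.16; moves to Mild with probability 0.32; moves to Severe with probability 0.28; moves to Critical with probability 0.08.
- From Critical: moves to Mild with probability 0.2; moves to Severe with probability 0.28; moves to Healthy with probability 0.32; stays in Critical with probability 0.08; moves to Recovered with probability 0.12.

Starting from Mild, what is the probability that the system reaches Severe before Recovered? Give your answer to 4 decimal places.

Let h(s) be the probability of absorption at Severe starting from transient state s. Then h(Severe) = 1 and h(Recovered) = 0. By first-step analysis:
h(Mild) = 0.2·h(Mild) + 0.24·1 + 0.12·0 + 0.24·h(Healthy) + 0.2·h(Critical)
h(Healthy) = 0.32·h(Mild) + 0.28·1 + 0.16·0 + 0.16·h(Healthy) + 0.08·h(Critical)
h(Critical) = 0.2·h(Mild) + 0.28·1 + 0.12·0 + 0.32·h(Healthy) + 0.08·h(Critical)
Solving: h(Mild) = 0.6639, h(Healthy) = 0.6505, h(Critical) = 0.6749.
Starting from Mild, the probability is 0.6639.

0.6639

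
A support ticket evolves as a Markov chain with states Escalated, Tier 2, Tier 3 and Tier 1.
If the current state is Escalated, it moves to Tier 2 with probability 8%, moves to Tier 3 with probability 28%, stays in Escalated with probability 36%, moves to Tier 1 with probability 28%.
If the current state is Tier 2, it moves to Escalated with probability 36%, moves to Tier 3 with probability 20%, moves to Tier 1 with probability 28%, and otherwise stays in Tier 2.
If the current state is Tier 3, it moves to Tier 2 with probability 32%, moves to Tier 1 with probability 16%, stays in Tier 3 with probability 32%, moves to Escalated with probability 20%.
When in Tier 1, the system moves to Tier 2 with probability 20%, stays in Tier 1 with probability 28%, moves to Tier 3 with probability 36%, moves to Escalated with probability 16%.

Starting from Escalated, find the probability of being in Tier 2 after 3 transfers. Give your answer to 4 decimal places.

0.1983

Propagate the distribution vector 3 transfers from Escalated.
After 0 transfers: (1.0000, 0.0000, 0.0000, 0.0000)
After 1 transfer: (0.3600, 0.0800, 0.2800, 0.2800)
After 2 transfers: (0.2592, 0.1872, 0.3072, 0.2464)
After 3 transfers: (0.2616, 0.1983, 0.2970, 0.2431)
P(in Tier 2 after 3 transfers) = 0.1983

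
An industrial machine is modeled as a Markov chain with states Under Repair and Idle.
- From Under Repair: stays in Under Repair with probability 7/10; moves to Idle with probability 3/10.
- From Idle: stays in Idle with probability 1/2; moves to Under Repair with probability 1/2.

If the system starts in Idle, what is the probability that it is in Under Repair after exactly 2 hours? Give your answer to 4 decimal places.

Sum over the intermediate state after 1 hour:
P = P(Idle→Under Repair)·P(Under Repair→Under Repair) + P(Idle→Idle)·P(Idle→Under Repair)
  = 0.5×0.7 + 0.5×0.5
  = 0.3500 + 0.2500 = 0.6000

0.6000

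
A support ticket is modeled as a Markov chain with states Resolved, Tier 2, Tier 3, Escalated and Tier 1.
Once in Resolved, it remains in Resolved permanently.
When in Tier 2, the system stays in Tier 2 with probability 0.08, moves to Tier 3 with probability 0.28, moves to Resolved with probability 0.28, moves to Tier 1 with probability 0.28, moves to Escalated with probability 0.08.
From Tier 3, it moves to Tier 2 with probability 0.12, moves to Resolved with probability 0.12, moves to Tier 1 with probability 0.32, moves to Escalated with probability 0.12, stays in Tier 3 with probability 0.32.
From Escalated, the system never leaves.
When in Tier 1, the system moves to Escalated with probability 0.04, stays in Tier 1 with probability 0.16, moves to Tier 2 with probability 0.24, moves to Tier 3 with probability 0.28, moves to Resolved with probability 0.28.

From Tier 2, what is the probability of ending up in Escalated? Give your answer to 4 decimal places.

Let h(s) be the probability of absorption at Escalated starting from transient state s. Then h(Escalated) = 1 and h(Resolved) = 0. By first-step analysis:
h(Tier 2) = 0.28·0 + 0.08·h(Tier 2) + 0.28·h(Tier 3) + 0.08·1 + 0.28·h(Tier 1)
h(Tier 3) = 0.12·0 + 0.12·h(Tier 2) + 0.32·h(Tier 3) + 0.12·1 + 0.32·h(Tier 1)
h(Tier 1) = 0.28·0 + 0.24·h(Tier 2) + 0.28·h(Tier 3) + 0.04·1 + 0.16·h(Tier 1)
Solving: h(Tier 2) = 0.2583, h(Tier 3) = 0.3311, h(Tier 1) = 0.2318.
Starting from Tier 2, the probability is 0.2583.

0.2583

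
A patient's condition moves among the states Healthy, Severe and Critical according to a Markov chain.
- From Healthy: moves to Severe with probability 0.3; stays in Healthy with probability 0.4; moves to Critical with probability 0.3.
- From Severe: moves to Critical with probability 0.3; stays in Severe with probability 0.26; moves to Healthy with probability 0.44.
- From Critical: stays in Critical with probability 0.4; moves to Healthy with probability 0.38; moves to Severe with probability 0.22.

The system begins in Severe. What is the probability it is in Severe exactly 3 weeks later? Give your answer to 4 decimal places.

0.2630

Propagate the distribution vector 3 weeks from Severe.
After 0 weeks: (0.0000, 1.0000, 0.0000)
After 1 week: (0.4400, 0.2600, 0.3000)
After 2 weeks: (0.4044, 0.2656, 0.3300)
After 3 weeks: (0.4040, 0.2630, 0.3330)
P(in Severe after 3 weeks) = 0.2630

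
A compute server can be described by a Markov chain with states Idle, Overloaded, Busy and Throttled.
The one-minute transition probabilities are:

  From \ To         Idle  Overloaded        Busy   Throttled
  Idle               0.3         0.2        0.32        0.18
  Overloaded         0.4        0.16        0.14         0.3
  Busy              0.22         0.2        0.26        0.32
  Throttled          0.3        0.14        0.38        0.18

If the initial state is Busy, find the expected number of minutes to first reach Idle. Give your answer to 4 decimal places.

Let t(s) be the expected number of minutes to first reach Idle from state s, with t(Idle) = 0. Conditioning on the first minute:
t(Overloaded) = 1 + 0.16·t(Overloaded) + 0.14·t(Busy) + 0.3·t(Throttled)
t(Busy) = 1 + 0.2·t(Overloaded) + 0.26·t(Busy) + 0.32·t(Throttled)
t(Throttled) = 1 + 0.14·t(Overloaded) + 0.38·t(Busy) + 0.18·t(Throttled)
Solving: t(Overloaded) = 3.0229, t(Busy) = 3.6504, t(Throttled) = 3.4273.
Expected minutes from Busy to Idle: 3.6504.

3.6504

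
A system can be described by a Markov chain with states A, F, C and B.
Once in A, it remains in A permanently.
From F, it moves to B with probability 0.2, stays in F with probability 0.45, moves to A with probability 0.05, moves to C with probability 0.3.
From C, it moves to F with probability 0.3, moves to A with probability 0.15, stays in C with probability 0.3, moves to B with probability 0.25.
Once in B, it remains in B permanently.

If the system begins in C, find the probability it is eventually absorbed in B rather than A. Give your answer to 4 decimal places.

Let h(s) be the probability of absorption at B starting from transient state s. Then h(B) = 1 and h(A) = 0. By first-step analysis:
h(F) = 0.05·0 + 0.45·h(F) + 0.3·h(C) + 0.2·1
h(C) = 0.15·0 + 0.3·h(F) + 0.3·h(C) + 0.25·1
Solving: h(F) = 0.7288, h(C) = 0.6695.
Starting from C, the probability is 0.6695.

0.6695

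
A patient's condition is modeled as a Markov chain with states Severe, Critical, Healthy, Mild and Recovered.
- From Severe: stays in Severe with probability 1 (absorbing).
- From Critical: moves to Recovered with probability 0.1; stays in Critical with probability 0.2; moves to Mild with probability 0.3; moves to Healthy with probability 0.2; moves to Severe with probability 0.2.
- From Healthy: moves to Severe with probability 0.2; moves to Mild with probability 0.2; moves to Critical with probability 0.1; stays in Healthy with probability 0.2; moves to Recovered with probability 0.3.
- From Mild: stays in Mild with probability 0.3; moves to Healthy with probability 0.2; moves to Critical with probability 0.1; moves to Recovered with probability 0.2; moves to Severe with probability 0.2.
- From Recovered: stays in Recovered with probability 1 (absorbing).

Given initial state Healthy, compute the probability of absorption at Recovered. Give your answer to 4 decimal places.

0.5598

Let h(s) be the probability of absorption at Recovered starting from transient state s. Then h(Recovered) = 1 and h(Severe) = 0. By first-step analysis:
h(Critical) = 0.2·0 + 0.2·h(Critical) + 0.2·h(Healthy) + 0.3·h(Mild) + 0.1·1
h(Healthy) = 0.2·0 + 0.1·h(Critical) + 0.2·h(Healthy) + 0.2·h(Mild) + 0.3·1
h(Mild) = 0.2·0 + 0.1·h(Critical) + 0.2·h(Healthy) + 0.3·h(Mild) + 0.2·1
Solving: h(Critical) = 0.4565, h(Healthy) = 0.5598, h(Mild) = 0.5109.
Starting from Healthy, the probability is 0.5598.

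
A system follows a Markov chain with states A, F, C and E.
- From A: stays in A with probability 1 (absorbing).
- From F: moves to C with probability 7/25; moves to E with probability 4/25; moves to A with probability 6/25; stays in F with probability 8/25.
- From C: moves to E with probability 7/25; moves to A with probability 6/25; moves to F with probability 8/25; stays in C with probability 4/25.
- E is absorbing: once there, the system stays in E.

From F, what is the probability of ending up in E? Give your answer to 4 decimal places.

0.4419

Let h(s) be the probability of absorption at E starting from transient state s. Then h(E) = 1 and h(A) = 0. By first-step analysis:
h(F) = 0.24·0 + 0.32·h(F) + 0.28·h(C) + 0.16·1
h(C) = 0.24·0 + 0.32·h(F) + 0.16·h(C) + 0.28·1
Solving: h(F) = 0.4419, h(C) = 0.5017.
Starting from F, the probability is 0.4419.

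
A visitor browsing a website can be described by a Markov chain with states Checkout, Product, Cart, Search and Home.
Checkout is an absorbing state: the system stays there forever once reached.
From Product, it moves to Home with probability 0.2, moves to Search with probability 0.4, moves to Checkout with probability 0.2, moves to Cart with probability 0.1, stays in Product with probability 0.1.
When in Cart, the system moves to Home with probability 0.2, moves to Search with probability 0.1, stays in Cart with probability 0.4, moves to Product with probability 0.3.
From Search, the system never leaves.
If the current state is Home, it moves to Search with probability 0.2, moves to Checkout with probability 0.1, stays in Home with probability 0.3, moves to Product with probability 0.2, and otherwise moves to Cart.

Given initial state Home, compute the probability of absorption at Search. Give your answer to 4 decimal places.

0.6904

Let h(s) be the probability of absorption at Search starting from transient state s. Then h(Search) = 1 and h(Checkout) = 0. By first-step analysis:
h(Product) = 0.2·0 + 0.1·h(Product) + 0.1·h(Cart) + 0.4·1 + 0.2·h(Home)
h(Cart) = 0.3·h(Product) + 0.4·h(Cart) + 0.1·1 + 0.2·h(Home)
h(Home) = 0.1·0 + 0.2·h(Product) + 0.2·h(Cart) + 0.2·1 + 0.3·h(Home)
Solving: h(Product) = 0.6797, h(Cart) = 0.7367, h(Home) = 0.6904.
Starting from Home, the probability is 0.6904.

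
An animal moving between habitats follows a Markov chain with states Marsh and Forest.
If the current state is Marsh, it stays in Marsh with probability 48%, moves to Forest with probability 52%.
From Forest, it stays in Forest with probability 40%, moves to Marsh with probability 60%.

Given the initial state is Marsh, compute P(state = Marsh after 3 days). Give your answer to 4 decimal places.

Propagate the distribution vector 3 days from Marsh.
After 0 days: (1.0000, 0.0000)
After 1 day: (0.4800, 0.5200)
After 2 days: (0.5424, 0.4576)
After 3 days: (0.5349, 0.4651)
P(in Marsh after 3 days) = 0.5349

0.5349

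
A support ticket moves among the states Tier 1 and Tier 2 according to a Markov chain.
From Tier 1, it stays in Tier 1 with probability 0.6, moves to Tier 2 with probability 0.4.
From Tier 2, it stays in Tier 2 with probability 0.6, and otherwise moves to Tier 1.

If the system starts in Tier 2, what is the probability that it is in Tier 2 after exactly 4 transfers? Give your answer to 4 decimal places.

0.5008

Propagate the distribution vector 4 transfers from Tier 2.
After 0 transfers: (0.0000, 1.0000)
After 1 transfer: (0.4000, 0.6000)
After 2 transfers: (0.4800, 0.5200)
After 3 transfers: (0.4960, 0.5040)
After 4 transfers: (0.4992, 0.5008)
P(in Tier 2 after 4 transfers) = 0.5008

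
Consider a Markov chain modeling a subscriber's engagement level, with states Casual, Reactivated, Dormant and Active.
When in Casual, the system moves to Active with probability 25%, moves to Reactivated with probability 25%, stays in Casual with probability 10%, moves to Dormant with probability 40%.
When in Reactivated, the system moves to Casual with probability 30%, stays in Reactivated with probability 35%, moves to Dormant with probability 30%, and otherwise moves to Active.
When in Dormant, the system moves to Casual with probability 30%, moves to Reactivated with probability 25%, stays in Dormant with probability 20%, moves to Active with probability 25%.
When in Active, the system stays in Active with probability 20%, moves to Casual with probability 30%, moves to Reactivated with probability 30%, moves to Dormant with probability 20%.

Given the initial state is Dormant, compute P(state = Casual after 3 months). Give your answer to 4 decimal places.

0.2520

Propagate the distribution vector 3 months from Dormant.
After 0 months: (0.0000, 0.0000, 1.0000, 0.0000)
After 1 month: (0.3000, 0.2500, 0.2000, 0.2500)
After 2 months: (0.2400, 0.2875, 0.2850, 0.1875)
After 3 months: (0.2520, 0.2881, 0.2768, 0.1831)
P(in Casual after 3 months) = 0.2520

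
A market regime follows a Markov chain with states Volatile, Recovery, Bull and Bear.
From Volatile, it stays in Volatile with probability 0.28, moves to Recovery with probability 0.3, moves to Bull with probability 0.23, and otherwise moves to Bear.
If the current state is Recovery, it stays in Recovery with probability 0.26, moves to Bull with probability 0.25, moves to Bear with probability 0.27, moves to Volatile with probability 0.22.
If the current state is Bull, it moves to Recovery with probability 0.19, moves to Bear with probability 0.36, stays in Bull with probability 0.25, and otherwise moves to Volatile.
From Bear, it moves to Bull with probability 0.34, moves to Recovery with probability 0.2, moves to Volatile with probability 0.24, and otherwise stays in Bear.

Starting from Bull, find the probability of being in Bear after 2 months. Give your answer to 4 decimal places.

0.2585

Propagate the distribution vector 2 months from Bull.
After 0 months: (0.0000, 0.0000, 1.0000, 0.0000)
After 1 month: (0.2000, 0.1900, 0.2500, 0.3600)
After 2 months: (0.2342, 0.2289, 0.2784, 0.2585)
P(in Bear after 2 months) = 0.2585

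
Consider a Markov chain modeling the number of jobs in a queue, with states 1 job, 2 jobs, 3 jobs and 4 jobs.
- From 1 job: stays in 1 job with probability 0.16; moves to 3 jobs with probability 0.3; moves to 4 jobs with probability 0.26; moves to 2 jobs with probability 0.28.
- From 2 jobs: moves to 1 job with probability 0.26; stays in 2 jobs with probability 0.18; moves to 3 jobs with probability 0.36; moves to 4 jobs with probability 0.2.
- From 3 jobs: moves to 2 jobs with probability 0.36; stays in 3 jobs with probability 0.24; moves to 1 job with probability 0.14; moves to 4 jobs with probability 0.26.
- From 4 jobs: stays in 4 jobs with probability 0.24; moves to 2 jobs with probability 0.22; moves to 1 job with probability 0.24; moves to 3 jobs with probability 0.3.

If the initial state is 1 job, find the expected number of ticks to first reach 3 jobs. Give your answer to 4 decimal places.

3.1798

Let t(s) be the expected number of ticks to first reach 3 jobs from state s, with t(3 jobs) = 0. Conditioning on the first tick:
t(1 job) = 1 + 0.16·t(1 job) + 0.28·t(2 jobs) + 0.26·t(4 jobs)
t(2 jobs) = 1 + 0.26·t(1 job) + 0.18·t(2 jobs) + 0.2·t(4 jobs)
t(4 jobs) = 1 + 0.24·t(1 job) + 0.22·t(2 jobs) + 0.24·t(4 jobs)
Solving: t(1 job) = 3.1798, t(2 jobs) = 3.0058, t(4 jobs) = 3.1900.
Expected ticks from 1 job to 3 jobs: 3.1798.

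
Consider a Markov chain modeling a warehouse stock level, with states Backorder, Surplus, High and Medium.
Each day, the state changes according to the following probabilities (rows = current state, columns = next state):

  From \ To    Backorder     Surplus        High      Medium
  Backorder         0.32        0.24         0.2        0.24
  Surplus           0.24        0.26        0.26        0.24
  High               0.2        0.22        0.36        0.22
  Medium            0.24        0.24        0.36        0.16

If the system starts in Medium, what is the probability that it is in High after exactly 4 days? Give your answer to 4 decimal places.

0.2965

Propagate the distribution vector 4 days from Medium.
After 0 days: (0.0000, 0.0000, 0.0000, 1.0000)
After 1 day: (0.2400, 0.2400, 0.3600, 0.1600)
After 2 days: (0.2448, 0.2376, 0.2976, 0.2200)
After 3 days: (0.2477, 0.2388, 0.2971, 0.2164)
After 4 days: (0.2479, 0.2388, 0.2965, 0.2167)
P(in High after 4 days) = 0.2965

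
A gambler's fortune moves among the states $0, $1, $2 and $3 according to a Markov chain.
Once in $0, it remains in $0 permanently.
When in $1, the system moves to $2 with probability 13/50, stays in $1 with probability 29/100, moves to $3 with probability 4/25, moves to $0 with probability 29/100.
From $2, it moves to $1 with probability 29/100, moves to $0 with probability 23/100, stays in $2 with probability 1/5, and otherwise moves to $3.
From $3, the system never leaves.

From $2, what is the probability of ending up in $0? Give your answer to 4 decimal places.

Let h(s) be the probability of absorption at $0 starting from transient state s. Then h($0) = 1 and h($3) = 0. By first-step analysis:
h($1) = 0.29·1 + 0.29·h($1) + 0.26·h($2) + 0.16·0
h($2) = 0.23·1 + 0.29·h($1) + 0.2·h($2) + 0.28·0
Solving: h($1) = 0.5924, h($2) = 0.5022.
Starting from $2, the probability is 0.5022.

0.5022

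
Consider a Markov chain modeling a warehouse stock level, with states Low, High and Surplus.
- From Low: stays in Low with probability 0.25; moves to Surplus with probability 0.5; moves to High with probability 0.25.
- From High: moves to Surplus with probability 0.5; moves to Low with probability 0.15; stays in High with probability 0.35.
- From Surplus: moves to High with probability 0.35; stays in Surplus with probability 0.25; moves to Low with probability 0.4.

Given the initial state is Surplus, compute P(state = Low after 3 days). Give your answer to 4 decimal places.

Propagate the distribution vector 3 days from Surplus.
After 0 days: (0.0000, 0.0000, 1.0000)
After 1 day: (0.4000, 0.3500, 0.2500)
After 2 days: (0.2525, 0.3100, 0.4375)
After 3 days: (0.2846, 0.3248, 0.3906)
P(in Low after 3 days) = 0.2846

0.2846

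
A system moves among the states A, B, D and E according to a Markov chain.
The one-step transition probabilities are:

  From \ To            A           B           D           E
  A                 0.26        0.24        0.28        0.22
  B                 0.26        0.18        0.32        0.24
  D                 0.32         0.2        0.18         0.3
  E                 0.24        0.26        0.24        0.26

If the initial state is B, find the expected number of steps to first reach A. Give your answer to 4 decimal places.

3.6965

Let t(s) be the expected number of steps to first reach A from state s, with t(A) = 0. Conditioning on the first step:
t(B) = 1 + 0.18·t(B) + 0.32·t(D) + 0.24·t(E)
t(D) = 1 + 0.2·t(B) + 0.18·t(D) + 0.3·t(E)
t(E) = 1 + 0.26·t(B) + 0.24·t(D) + 0.26·t(E)
Solving: t(B) = 3.6965, t(D) = 3.5068, t(E) = 3.7875.
Expected steps from B to A: 3.6965.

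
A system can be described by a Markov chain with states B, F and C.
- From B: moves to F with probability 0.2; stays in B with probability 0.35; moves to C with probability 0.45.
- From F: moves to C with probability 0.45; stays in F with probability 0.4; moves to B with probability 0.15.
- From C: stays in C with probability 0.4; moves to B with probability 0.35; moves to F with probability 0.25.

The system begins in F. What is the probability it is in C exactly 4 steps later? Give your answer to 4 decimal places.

0.4286

Propagate the distribution vector 4 steps from F.
After 0 steps: (0.0000, 1.0000, 0.0000)
After 1 step: (0.1500, 0.4000, 0.4500)
After 2 steps: (0.2700, 0.3025, 0.4275)
After 3 steps: (0.2895, 0.2819, 0.4286)
After 4 steps: (0.2936, 0.2778, 0.4286)
P(in C after 4 steps) = 0.4286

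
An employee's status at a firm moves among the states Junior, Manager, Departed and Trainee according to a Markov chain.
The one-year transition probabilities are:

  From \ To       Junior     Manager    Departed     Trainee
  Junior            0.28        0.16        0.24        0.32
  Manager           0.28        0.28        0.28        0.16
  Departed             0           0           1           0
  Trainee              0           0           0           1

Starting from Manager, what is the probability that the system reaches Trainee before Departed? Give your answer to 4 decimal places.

Let h(s) be the probability of absorption at Trainee starting from transient state s. Then h(Trainee) = 1 and h(Departed) = 0. By first-step analysis:
h(Junior) = 0.28·h(Junior) + 0.16·h(Manager) + 0.24·0 + 0.32·1
h(Manager) = 0.28·h(Junior) + 0.28·h(Manager) + 0.28·0 + 0.16·1
Solving: h(Junior) = 0.5405, h(Manager) = 0.4324.
Starting from Manager, the probability is 0.4324.

0.4324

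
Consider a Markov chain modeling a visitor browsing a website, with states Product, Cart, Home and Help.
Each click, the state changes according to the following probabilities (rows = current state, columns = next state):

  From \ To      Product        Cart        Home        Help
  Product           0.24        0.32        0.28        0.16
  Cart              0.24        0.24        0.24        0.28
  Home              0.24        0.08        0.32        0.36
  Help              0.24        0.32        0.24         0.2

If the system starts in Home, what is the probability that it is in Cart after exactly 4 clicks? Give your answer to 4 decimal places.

0.2360

Propagate the distribution vector 4 clicks from Home.
After 0 clicks: (0.0000, 0.0000, 1.0000, 0.0000)
After 1 click: (0.2400, 0.0800, 0.3200, 0.3600)
After 2 clicks: (0.2400, 0.2368, 0.2752, 0.2480)
After 3 clicks: (0.2400, 0.2350, 0.2716, 0.2534)
After 4 clicks: (0.2400, 0.2360, 0.2713, 0.2527)
P(in Cart after 4 clicks) = 0.2360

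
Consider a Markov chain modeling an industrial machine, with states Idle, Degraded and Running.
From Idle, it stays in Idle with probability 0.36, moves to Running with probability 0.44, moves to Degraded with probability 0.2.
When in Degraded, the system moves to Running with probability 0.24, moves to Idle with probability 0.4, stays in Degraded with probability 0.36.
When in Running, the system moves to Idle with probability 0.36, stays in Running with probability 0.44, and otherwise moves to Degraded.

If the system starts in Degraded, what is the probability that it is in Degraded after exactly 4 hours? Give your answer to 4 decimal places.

0.2386

Propagate the distribution vector 4 hours from Degraded.
After 0 hours: (0.0000, 1.0000, 0.0000)
After 1 hour: (0.4000, 0.3600, 0.2400)
After 2 hours: (0.3744, 0.2576, 0.3680)
After 3 hours: (0.3703, 0.2412, 0.3885)
After 4 hours: (0.3696, 0.2386, 0.3918)
P(in Degraded after 4 hours) = 0.2386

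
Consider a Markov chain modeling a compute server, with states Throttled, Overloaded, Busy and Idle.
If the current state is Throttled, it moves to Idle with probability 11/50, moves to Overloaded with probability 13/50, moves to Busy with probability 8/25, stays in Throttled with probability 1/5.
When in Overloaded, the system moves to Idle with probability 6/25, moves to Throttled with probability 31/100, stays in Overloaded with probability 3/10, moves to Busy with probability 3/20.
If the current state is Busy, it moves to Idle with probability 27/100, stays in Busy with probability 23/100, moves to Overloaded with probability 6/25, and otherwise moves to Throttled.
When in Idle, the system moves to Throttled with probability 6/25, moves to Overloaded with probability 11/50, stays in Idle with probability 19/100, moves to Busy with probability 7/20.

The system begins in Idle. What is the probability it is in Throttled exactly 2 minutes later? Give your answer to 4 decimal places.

Propagate the distribution vector 2 minutes from Idle.
After 0 minutes: (0.0000, 0.0000, 0.0000, 1.0000)
After 1 minute: (0.2400, 0.2200, 0.3500, 0.1900)
After 2 minutes: (0.2528, 0.2542, 0.2568, 0.2362)
P(in Throttled after 2 minutes) = 0.2528

0.2528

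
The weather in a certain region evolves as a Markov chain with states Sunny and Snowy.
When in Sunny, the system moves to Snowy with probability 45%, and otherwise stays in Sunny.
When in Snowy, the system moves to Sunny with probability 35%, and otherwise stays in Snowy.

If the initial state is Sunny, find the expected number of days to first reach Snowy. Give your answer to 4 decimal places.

Let t(s) be the expected number of days to first reach Snowy from state s, with t(Snowy) = 0. Conditioning on the first day:
t(Sunny) = 1 + 0.55·t(Sunny)
Solving: t(Sunny) = 2.2222.
Expected days from Sunny to Snowy: 2.2222.

2.2222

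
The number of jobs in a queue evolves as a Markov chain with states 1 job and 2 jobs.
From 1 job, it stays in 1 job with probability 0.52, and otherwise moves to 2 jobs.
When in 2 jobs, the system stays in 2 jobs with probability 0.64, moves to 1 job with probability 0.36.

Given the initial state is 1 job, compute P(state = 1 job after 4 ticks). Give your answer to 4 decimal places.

Propagate the distribution vector 4 ticks from 1 job.
After 0 ticks: (1.0000, 0.0000)
After 1 tick: (0.5200, 0.4800)
After 2 ticks: (0.4432, 0.5568)
After 3 ticks: (0.4309, 0.5691)
After 4 ticks: (0.4289, 0.5711)
P(in 1 job after 4 ticks) = 0.4289

0.4289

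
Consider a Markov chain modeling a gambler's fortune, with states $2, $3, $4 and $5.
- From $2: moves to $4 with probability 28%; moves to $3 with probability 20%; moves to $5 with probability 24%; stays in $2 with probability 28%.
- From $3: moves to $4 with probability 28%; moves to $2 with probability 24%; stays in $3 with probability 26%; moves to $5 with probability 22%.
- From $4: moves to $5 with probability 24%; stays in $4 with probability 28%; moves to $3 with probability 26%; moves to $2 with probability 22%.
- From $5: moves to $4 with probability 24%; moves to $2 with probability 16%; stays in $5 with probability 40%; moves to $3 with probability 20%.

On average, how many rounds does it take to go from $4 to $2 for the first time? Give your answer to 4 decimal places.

4.8061

Let t(s) be the expected number of rounds to first reach $2 from state s, with t($2) = 0. Conditioning on the first round:
t($3) = 1 + 0.26·t($3) + 0.28·t($4) + 0.22·t($5)
t($4) = 1 + 0.26·t($3) + 0.28·t($4) + 0.24·t($5)
t($5) = 1 + 0.2·t($3) + 0.24·t($4) + 0.4·t($5)
Solving: t($3) = 4.7030, t($4) = 4.8061, t($5) = 5.1568.
Expected rounds from $4 to $2: 4.8061.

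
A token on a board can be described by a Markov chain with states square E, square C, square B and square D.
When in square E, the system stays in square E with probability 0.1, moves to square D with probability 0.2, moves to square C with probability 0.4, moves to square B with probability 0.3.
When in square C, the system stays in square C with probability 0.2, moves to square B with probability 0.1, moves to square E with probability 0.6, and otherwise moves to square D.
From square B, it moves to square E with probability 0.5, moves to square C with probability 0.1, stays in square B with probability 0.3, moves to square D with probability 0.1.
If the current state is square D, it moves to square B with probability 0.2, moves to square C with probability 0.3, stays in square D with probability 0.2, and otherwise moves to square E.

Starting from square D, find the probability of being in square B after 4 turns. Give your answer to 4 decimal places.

Propagate the distribution vector 4 turns from square D.
After 0 turns: (0.0000, 0.0000, 0.0000, 1.0000)
After 1 turn: (0.3000, 0.3000, 0.2000, 0.2000)
After 2 turns: (0.3700, 0.2600, 0.2200, 0.1500)
After 3 turns: (0.3480, 0.2670, 0.2330, 0.1520)
After 4 turns: (0.3571, 0.2615, 0.2314, 0.1500)
P(in square B after 4 turns) = 0.2314

0.2314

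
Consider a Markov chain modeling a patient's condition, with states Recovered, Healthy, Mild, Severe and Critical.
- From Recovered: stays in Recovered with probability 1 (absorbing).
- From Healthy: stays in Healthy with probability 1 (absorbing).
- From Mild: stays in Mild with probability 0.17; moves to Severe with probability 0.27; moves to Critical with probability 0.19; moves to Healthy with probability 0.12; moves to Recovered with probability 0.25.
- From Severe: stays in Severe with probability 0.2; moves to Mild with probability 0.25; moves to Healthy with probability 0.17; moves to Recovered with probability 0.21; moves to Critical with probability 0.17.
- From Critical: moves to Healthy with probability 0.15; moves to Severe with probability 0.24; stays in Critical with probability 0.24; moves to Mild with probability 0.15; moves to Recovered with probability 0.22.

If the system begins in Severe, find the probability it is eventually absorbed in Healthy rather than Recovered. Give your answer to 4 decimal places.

Let h(s) be the probability of absorption at Healthy starting from transient state s. Then h(Healthy) = 1 and h(Recovered) = 0. By first-step analysis:
h(Mild) = 0.25·0 + 0.12·1 + 0.17·h(Mild) + 0.27·h(Severe) + 0.19·h(Critical)
h(Severe) = 0.21·0 + 0.17·1 + 0.25·h(Mild) + 0.2·h(Severe) + 0.17·h(Critical)
h(Critical) = 0.22·0 + 0.15·1 + 0.15·h(Mild) + 0.24·h(Severe) + 0.24·h(Critical)
Solving: h(Mild) = 0.3710, h(Severe) = 0.4137, h(Critical) = 0.4012.
Starting from Severe, the probability is 0.4137.

0.4137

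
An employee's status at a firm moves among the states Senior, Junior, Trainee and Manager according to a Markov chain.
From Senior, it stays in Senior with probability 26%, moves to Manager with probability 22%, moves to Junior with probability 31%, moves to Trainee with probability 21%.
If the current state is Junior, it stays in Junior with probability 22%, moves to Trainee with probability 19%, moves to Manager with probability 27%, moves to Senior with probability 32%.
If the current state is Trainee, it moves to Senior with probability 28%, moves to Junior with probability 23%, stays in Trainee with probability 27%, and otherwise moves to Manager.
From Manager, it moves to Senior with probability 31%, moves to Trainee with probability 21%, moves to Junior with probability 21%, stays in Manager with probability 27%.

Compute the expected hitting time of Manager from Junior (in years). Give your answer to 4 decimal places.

Let t(s) be the expected number of years to first reach Manager from state s, with t(Manager) = 0. Conditioning on the first year:
t(Senior) = 1 + 0.26·t(Senior) + 0.31·t(Junior) + 0.21·t(Trainee)
t(Junior) = 1 + 0.32·t(Senior) + 0.22·t(Junior) + 0.19·t(Trainee)
t(Trainee) = 1 + 0.28·t(Senior) + 0.23·t(Junior) + 0.27·t(Trainee)
Solving: t(Senior) = 4.2841, t(Junior) = 4.0873, t(Trainee) = 4.3009.
Expected years from Junior to Manager: 4.0873.

4.0873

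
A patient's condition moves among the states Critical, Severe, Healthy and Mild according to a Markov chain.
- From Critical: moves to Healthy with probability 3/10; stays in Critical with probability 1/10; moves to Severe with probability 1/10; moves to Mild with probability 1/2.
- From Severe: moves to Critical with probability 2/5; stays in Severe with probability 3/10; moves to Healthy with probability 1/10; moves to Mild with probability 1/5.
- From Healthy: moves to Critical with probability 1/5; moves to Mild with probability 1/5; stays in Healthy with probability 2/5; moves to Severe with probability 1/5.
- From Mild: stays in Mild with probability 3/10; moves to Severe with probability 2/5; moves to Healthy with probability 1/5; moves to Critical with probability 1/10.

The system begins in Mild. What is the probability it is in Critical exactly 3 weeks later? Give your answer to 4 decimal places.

Propagate the distribution vector 3 weeks from Mild.
After 0 weeks: (0.0000, 0.0000, 0.0000, 1.0000)
After 1 week: (0.1000, 0.4000, 0.2000, 0.3000)
After 2 weeks: (0.2400, 0.2900, 0.2100, 0.2600)
After 3 weeks: (0.2080, 0.2570, 0.2370, 0.2980)
P(in Critical after 3 weeks) = 0.2080

0.2080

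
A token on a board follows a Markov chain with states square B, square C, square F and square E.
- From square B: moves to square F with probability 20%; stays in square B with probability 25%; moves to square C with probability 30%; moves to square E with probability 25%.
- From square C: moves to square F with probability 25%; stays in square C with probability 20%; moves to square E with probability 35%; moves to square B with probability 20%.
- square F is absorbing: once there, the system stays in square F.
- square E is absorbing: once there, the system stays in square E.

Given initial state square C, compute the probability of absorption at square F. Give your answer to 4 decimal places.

Let h(s) be the probability of absorption at square F starting from transient state s. Then h(square F) = 1 and h(square E) = 0. By first-step analysis:
h(square B) = 0.25·h(square B) + 0.3·h(square C) + 0.2·1 + 0.25·0
h(square C) = 0.2·h(square B) + 0.2·h(square C) + 0.25·1 + 0.35·0
Solving: h(square B) = 0.4352, h(square C) = 0.4213.
Starting from square C, the probability is 0.4213.

0.4213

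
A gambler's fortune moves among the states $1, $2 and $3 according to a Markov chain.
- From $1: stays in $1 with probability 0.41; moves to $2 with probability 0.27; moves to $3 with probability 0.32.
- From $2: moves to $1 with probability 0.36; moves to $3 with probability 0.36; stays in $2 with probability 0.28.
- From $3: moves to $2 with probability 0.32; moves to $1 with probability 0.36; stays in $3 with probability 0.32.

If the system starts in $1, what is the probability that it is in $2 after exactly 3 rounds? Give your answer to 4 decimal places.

0.2894

Propagate the distribution vector 3 rounds from $1.
After 0 rounds: (1.0000, 0.0000, 0.0000)
After 1 round: (0.4100, 0.2700, 0.3200)
After 2 rounds: (0.3805, 0.2887, 0.3308)
After 3 rounds: (0.3790, 0.2894, 0.3315)
P(in $2 after 3 rounds) = 0.2894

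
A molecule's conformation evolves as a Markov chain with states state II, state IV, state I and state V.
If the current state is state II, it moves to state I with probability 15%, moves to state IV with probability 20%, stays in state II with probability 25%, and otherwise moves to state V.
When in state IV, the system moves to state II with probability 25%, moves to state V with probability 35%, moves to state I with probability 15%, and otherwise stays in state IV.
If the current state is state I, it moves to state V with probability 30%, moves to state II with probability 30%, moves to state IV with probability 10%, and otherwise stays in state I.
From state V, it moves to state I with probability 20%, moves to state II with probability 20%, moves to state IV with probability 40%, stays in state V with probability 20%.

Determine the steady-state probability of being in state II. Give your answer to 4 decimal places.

0.2444

Let the stationary distribution be π with π = πP and π_1 + π_2 + π_3 + π_4 = 1.
π_1 = 0.25·π_1 + 0.25·π_2 + 0.3·π_3 + 0.2·π_4
π_2 = 0.2·π_1 + 0.25·π_2 + 0.1·π_3 + 0.4·π_4
π_3 = 0.15·π_1 + 0.15·π_2 + 0.3·π_3 + 0.2·π_4
Solving with the normalization constraint gives π = (0.2444, 0.2546, 0.1945, 0.3065).
So the stationary probability of state II is 0.2444.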